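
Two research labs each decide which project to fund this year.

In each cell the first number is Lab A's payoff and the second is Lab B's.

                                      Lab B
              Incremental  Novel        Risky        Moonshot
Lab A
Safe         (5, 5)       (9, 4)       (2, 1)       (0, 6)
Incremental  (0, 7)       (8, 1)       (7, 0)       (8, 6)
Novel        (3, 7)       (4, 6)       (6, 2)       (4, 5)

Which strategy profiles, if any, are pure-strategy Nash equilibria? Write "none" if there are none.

No pure-strategy Nash equilibrium.

(Safe, Incremental): Lab B can switch to Moonshot (5 → 6). Not NE.
(Safe, Novel): Lab B can switch to Incremental (4 → 5). Not NE.
(Safe, Risky): Lab A can switch to Incremental (2 → 7). Not NE.
(Safe, Moonshot): Lab A can switch to Incremental (0 → 8). Not NE.
(Incremental, Incremental): Lab A can switch to Safe (0 → 5). Not NE.
(Incremental, Novel): Lab A can switch to Safe (8 → 9). Not NE.
(The remaining 6 profiles each have a profitable deviation by the same check.)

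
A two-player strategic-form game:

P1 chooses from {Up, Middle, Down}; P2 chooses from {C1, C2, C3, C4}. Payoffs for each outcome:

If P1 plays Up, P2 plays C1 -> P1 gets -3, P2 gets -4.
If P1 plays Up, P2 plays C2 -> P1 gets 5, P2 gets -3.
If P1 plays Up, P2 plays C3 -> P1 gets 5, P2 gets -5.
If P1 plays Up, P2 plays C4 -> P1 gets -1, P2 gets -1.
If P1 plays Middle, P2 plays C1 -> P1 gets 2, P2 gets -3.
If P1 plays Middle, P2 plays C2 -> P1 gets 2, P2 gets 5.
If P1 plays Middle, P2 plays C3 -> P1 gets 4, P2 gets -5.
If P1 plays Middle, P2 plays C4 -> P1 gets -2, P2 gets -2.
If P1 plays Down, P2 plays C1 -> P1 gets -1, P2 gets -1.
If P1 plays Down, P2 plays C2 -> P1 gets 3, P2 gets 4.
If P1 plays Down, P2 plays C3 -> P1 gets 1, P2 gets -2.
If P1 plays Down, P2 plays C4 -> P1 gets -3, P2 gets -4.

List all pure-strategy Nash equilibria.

For each player, find the best response to each opponent profile; mutual best responses are the pure NE.
P1 against C1: payoffs -3, 2, -1 → best response Middle.
P1 against C2: payoffs 5, 2, 3 → best response Up.
P1 against C3: payoffs 5, 4, 1 → best response Up.
P1 against C4: payoffs -1, -2, -3 → best response Up.
P2 against Up: payoffs -4, -3, -5, -1 → best response C4.
P2 against Middle: payoffs -3, 5, -5, -2 → best response C2.
P2 against Down: payoffs -1, 4, -2, -4 → best response C2.
Mutual best responses: (Up, C4).

(Up, C4)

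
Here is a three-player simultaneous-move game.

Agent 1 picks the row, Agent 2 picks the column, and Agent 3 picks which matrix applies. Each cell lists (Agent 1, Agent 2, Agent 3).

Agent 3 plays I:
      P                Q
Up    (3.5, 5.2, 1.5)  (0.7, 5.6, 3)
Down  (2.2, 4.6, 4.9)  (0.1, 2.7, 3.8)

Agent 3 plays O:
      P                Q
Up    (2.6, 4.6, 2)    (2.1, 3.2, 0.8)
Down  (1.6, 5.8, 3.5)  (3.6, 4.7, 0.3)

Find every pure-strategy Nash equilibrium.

(Up, P, O), (Up, Q, I)

For each strategy profile, look for a profitable unilateral deviation.
(Up, P, I): Agent 2 can switch to Q (5.2 → 5.6). Not NE.
(Up, P, O): Agent 1 gets 2.6, best alternative 1.6; Agent 2 gets 4.6, best alternative 3.2; Agent 3 gets 2, best alternative 1.5. No profitable deviation — NE.
(Up, Q, I): Agent 1 gets 0.7, best alternative 0.1; Agent 2 gets 5.6, best alternative 5.2; Agent 3 gets 3, best alternative 0.8. No profitable deviation — NE.
(Up, Q, O): Agent 1 can switch to Down (2.1 → 3.6). Not NE.
(Down, P, I): Agent 1 can switch to Up (2.2 → 3.5). Not NE.
(Down, P, O): Agent 1 can switch to Up (1.6 → 2.6). Not NE.
(Down, Q, I): Agent 1 can switch to Up (0.1 → 0.7). Not NE.
(Down, Q, O): Agent 2 can switch to P (4.7 → 5.8). Not NE.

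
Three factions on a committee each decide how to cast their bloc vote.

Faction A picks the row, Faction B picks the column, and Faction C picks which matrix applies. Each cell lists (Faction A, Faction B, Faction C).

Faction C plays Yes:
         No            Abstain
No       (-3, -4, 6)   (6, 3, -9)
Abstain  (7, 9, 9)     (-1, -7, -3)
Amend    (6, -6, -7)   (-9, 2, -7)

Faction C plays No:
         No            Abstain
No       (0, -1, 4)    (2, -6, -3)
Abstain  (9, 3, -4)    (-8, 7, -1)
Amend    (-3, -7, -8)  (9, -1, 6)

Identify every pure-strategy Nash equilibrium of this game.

(Abstain, No, Yes) and (Amend, Abstain, No)

(No, No, Yes): Faction A can switch to Abstain (-3 → 7). Not NE.
(No, No, No): Faction A can switch to Abstain (0 → 9). Not NE.
(No, Abstain, Yes): Faction C can switch to No (-9 → -3). Not NE.
(No, Abstain, No): Faction A can switch to Amend (2 → 9). Not NE.
(Abstain, No, Yes): Faction A gets 7, best alternative 6; Faction B gets 9, best alternative -7; Faction C gets 9, best alternative -4. No profitable deviation — NE.
(Abstain, No, No): Faction B can switch to Abstain (3 → 7). Not NE.
(Abstain, Abstain, Yes): Faction A can switch to No (-1 → 6). Not NE.
(Abstain, Abstain, No): Faction A can switch to No (-8 → 2). Not NE.
(Amend, No, Yes): Faction A can switch to Abstain (6 → 7). Not NE.
(Amend, Abstain, No): Faction A gets 9, best alternative 2; Faction B gets -1, best alternative -7; Faction C gets 6, best alternative -7. No profitable deviation — NE.
(The remaining 2 profiles each have a profitable deviation by the same check.)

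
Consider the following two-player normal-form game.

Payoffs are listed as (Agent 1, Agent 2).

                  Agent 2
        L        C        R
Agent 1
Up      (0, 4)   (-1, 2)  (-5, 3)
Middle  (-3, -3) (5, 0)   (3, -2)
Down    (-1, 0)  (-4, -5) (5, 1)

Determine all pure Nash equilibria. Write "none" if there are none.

The pure Nash equilibria are (Up, L); (Middle, C); (Down, R).

Agent 1 against L: payoffs 0, -3, -1 → best response Up.
Agent 1 against C: payoffs -1, 5, -4 → best response Middle.
Agent 1 against R: payoffs -5, 3, 5 → best response Down.
Agent 2 against Up: payoffs 4, 2, 3 → best response L.
Agent 2 against Middle: payoffs -3, 0, -2 → best response C.
Agent 2 against Down: payoffs 0, -5, 1 → best response R.
Mutual best responses: (Up, L); (Middle, C); (Down, R).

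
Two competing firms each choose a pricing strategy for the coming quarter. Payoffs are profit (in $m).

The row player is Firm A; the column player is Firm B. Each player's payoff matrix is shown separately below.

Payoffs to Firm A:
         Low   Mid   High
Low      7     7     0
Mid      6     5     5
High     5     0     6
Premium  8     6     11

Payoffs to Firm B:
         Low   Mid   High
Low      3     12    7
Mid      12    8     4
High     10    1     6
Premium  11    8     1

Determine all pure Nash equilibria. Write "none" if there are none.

Pure-strategy Nash equilibria: (Low, Mid); (Premium, Low)

Firm A against Low: payoffs 7, 6, 5, 8 → best response Premium.
Firm A against Mid: payoffs 7, 5, 0, 6 → best response Low.
Firm A against High: payoffs 0, 5, 6, 11 → best response Premium.
Firm B against Low: payoffs 3, 12, 7 → best response Mid.
Firm B against Mid: payoffs 12, 8, 4 → best response Low.
Firm B against High: payoffs 10, 1, 6 → best response Low.
Firm B against Premium: payoffs 11, 8, 1 → best response Low.
Mutual best responses: (Low, Mid); (Premium, Low).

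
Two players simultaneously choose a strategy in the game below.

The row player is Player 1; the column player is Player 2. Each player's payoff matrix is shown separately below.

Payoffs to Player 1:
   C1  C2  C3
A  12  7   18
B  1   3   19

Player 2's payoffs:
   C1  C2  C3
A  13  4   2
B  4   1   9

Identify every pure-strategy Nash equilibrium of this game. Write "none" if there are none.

(A, C1) and (B, C3)

(A, C1): Player 1 gets 12, best alternative 1; Player 2 gets 13, best alternative 4. No profitable deviation — NE.
(A, C2): Player 2 can switch to C1 (4 → 13). Not NE.
(A, C3): Player 1 can switch to B (18 → 19). Not NE.
(B, C1): Player 1 can switch to A (1 → 12). Not NE.
(B, C2): Player 1 can switch to A (3 → 7). Not NE.
(B, C3): Player 1 gets 19, best alternative 18; Player 2 gets 9, best alternative 4. No profitable deviation — NE.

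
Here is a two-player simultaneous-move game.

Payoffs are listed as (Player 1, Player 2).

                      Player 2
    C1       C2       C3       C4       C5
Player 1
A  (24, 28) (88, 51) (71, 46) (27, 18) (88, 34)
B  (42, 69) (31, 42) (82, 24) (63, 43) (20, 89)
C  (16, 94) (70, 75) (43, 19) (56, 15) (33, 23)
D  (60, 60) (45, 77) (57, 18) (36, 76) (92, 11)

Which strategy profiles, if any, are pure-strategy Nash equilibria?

Pure NE: (A, C2)

Check each profile: it is a Nash equilibrium iff no player can strictly gain by switching unilaterally.
(A, C1): Player 1 can switch to B (24 → 42). Not NE.
(A, C2): Player 1 gets 88, best alternative 70; Player 2 gets 51, best alternative 46. No profitable deviation — NE.
(A, C3): Player 1 can switch to B (71 → 82). Not NE.
(A, C4): Player 1 can switch to B (27 → 63). Not NE.
(A, C5): Player 1 can switch to D (88 → 92). Not NE.
(B, C1): Player 1 can switch to D (42 → 60). Not NE.
(B, C2): Player 1 can switch to A (31 → 88). Not NE.
(B, C3): Player 2 can switch to C1 (24 → 69). Not NE.
(B, C4): Player 2 can switch to C1 (43 → 69). Not NE.
(B, C5): Player 1 can switch to A (20 → 88). Not NE.
(C, C1): Player 1 can switch to A (16 → 24). Not NE.
(C, C2): Player 1 can switch to A (70 → 88). Not NE.
(C, C3): Player 1 can switch to A (43 → 71). Not NE.
(The remaining 7 profiles each have a profitable deviation by the same check.)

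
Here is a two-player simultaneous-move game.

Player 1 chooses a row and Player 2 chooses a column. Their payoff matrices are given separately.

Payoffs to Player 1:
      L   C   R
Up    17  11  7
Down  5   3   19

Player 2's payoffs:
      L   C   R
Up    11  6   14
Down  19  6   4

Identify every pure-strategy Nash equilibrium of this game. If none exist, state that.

This game has no pure Nash equilibrium.

Check each profile: it is a Nash equilibrium iff no player can strictly gain by switching unilaterally.
(Up, L): Player 2 can switch to R (11 → 14). Not NE.
(Up, C): Player 2 can switch to L (6 → 11). Not NE.
(Up, R): Player 1 can switch to Down (7 → 19). Not NE.
(Down, L): Player 1 can switch to Up (5 → 17). Not NE.
(Down, C): Player 1 can switch to Up (3 → 11). Not NE.
(Down, R): Player 2 can switch to L (4 → 19). Not NE.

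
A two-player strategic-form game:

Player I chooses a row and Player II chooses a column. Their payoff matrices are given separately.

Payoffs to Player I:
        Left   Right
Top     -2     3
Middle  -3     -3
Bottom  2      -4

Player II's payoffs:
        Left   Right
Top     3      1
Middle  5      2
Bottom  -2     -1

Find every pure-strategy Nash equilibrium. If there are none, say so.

No pure-strategy Nash equilibrium.

(Top, Left): Player I can switch to Bottom (-2 → 2). Not NE.
(Top, Right): Player II can switch to Left (1 → 3). Not NE.
(Middle, Left): Player I can switch to Top (-3 → -2). Not NE.
(Middle, Right): Player I can switch to Top (-3 → 3). Not NE.
(Bottom, Left): Player II can switch to Right (-2 → -1). Not NE.
(Bottom, Right): Player I can switch to Top (-4 → 3). Not NE.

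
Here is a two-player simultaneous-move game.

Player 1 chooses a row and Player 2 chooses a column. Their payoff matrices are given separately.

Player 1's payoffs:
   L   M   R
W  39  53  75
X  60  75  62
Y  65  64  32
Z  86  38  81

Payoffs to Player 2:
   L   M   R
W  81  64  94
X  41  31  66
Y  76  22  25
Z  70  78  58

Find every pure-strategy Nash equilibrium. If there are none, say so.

Player 1 against L: payoffs 39, 60, 65, 86 → best response Z.
Player 1 against M: payoffs 53, 75, 64, 38 → best response X.
Player 1 against R: payoffs 75, 62, 32, 81 → best response Z.
Player 2 against W: payoffs 81, 64, 94 → best response R.
Player 2 against X: payoffs 41, 31, 66 → best response R.
Player 2 against Y: payoffs 76, 22, 25 → best response L.
Player 2 against Z: payoffs 70, 78, 58 → best response M.
No profile is a mutual best response for all players.

This game has no pure Nash equilibrium.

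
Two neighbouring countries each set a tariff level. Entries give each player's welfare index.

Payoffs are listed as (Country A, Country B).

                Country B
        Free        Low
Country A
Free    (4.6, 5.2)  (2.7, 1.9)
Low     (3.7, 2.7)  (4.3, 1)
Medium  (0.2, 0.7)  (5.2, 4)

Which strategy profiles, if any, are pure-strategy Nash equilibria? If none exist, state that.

Check each profile: it is a Nash equilibrium iff no player can strictly gain by switching unilaterally.
(Free, Free): Country A gets 4.6, best alternative 3.7; Country B gets 5.2, best alternative 1.9. No profitable deviation — NE.
(Free, Low): Country A can switch to Low (2.7 → 4.3). Not NE.
(Low, Free): Country A can switch to Free (3.7 → 4.6). Not NE.
(Low, Low): Country A can switch to Medium (4.3 → 5.2). Not NE.
(Medium, Free): Country A can switch to Free (0.2 → 4.6). Not NE.
(Medium, Low): Country A gets 5.2, best alternative 4.3; Country B gets 4, best alternative 0.7. No profitable deviation — NE.

The pure Nash equilibria are (Free, Free) and (Medium, Low).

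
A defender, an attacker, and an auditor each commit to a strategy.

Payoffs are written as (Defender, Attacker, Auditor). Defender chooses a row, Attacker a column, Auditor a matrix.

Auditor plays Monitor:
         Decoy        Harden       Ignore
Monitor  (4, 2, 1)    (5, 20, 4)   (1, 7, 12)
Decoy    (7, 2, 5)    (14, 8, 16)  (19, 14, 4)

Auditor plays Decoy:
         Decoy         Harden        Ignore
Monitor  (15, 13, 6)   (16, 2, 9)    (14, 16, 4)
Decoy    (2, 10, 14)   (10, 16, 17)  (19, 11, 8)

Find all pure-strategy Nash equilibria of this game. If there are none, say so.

Defender against (Decoy, Monitor): payoffs 4, 7 → best response Decoy.
Defender against (Decoy, Decoy): payoffs 15, 2 → best response Monitor.
Defender against (Harden, Monitor): payoffs 5, 14 → best response Decoy.
Defender against (Harden, Decoy): payoffs 16, 10 → best response Monitor.
Defender against (Ignore, Monitor): payoffs 1, 19 → best response Decoy.
Defender against (Ignore, Decoy): payoffs 14, 19 → best response Decoy.
Attacker against (Monitor, Monitor): payoffs 2, 20, 7 → best response Harden.
Attacker against (Monitor, Decoy): payoffs 13, 2, 16 → best response Ignore.
Attacker against (Decoy, Monitor): payoffs 2, 8, 14 → best response Ignore.
Attacker against (Decoy, Decoy): payoffs 10, 16, 11 → best response Harden.
Auditor against (Monitor, Decoy): payoffs 1, 6 → best response Decoy.
Auditor against (Monitor, Harden): payoffs 4, 9 → best response Decoy.
Auditor against (Monitor, Ignore): payoffs 12, 4 → best response Monitor.
Auditor against (Decoy, Decoy): payoffs 5, 14 → best response Decoy.
Auditor against (Decoy, Harden): payoffs 16, 17 → best response Decoy.
Auditor against (Decoy, Ignore): payoffs 4, 8 → best response Decoy.
No profile is a mutual best response for all players.

none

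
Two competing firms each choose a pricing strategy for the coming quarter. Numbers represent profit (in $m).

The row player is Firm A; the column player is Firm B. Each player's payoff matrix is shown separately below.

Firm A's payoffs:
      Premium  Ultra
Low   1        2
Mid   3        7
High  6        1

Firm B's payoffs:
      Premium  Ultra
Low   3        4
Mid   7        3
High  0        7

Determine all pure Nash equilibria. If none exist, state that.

There is no pure-strategy Nash equilibrium.

(Low, Premium): Firm A can switch to Mid (1 → 3). Not NE.
(Low, Ultra): Firm A can switch to Mid (2 → 7). Not NE.
(Mid, Premium): Firm A can switch to High (3 → 6). Not NE.
(Mid, Ultra): Firm B can switch to Premium (3 → 7). Not NE.
(High, Premium): Firm B can switch to Ultra (0 → 7). Not NE.
(High, Ultra): Firm A can switch to Low (1 → 2). Not NE.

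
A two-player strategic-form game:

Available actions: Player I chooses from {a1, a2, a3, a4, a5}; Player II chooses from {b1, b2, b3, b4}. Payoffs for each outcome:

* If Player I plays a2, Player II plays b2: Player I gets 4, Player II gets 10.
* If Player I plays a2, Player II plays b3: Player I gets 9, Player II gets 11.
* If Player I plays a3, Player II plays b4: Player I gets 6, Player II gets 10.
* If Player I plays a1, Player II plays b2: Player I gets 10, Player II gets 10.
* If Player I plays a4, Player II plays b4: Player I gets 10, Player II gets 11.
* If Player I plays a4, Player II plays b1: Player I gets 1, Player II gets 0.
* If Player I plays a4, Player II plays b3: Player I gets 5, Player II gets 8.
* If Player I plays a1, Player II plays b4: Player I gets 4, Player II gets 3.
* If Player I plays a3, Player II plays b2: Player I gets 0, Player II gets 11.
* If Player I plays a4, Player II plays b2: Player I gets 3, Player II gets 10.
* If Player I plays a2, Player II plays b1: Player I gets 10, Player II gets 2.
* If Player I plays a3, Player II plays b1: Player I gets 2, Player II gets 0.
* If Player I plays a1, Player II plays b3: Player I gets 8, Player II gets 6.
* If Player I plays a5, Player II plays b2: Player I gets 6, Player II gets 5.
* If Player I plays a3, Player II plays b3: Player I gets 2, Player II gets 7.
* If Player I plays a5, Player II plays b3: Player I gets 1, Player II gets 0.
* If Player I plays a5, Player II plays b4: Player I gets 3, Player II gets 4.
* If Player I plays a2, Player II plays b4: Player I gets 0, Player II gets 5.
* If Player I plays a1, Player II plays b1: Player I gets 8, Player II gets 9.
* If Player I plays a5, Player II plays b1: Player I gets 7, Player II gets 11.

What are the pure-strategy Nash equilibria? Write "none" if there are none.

The pure Nash equilibria are (a1, b2) and (a2, b3) and (a4, b4).

(a1, b1): Player I can switch to a2 (8 → 10). Not NE.
(a1, b2): Player I gets 10, best alternative 6; Player II gets 10, best alternative 9. No profitable deviation — NE.
(a1, b3): Player I can switch to a2 (8 → 9). Not NE.
(a1, b4): Player I can switch to a3 (4 → 6). Not NE.
(a2, b1): Player II can switch to b2 (2 → 10). Not NE.
(a2, b2): Player I can switch to a1 (4 → 10). Not NE.
(a2, b3): Player I gets 9, best alternative 8; Player II gets 11, best alternative 10. No profitable deviation — NE.
(a2, b4): Player I can switch to a1 (0 → 4). Not NE.
(a3, b1): Player I can switch to a1 (2 → 8). Not NE.
(a3, b2): Player I can switch to a1 (0 → 10). Not NE.
(a4, b4): Player I gets 10, best alternative 6; Player II gets 11, best alternative 10. No profitable deviation — NE.
(The remaining 9 profiles each have a profitable deviation by the same check.)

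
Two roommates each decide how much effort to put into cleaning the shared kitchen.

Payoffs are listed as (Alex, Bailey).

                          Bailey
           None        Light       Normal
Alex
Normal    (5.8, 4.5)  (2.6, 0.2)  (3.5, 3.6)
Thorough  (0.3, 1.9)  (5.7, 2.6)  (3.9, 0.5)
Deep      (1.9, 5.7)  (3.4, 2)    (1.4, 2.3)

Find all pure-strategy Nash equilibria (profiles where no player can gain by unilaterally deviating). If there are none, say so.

(Normal, None): Alex gets 5.8, best alternative 1.9; Bailey gets 4.5, best alternative 3.6. No profitable deviation — NE.
(Normal, Light): Alex can switch to Thorough (2.6 → 5.7). Not NE.
(Normal, Normal): Alex can switch to Thorough (3.5 → 3.9). Not NE.
(Thorough, None): Alex can switch to Normal (0.3 → 5.8). Not NE.
(Thorough, Light): Alex gets 5.7, best alternative 3.4; Bailey gets 2.6, best alternative 1.9. No profitable deviation — NE.
(Thorough, Normal): Bailey can switch to None (0.5 → 1.9). Not NE.
(Deep, None): Alex can switch to Normal (1.9 → 5.8). Not NE.
(Deep, Light): Alex can switch to Thorough (3.4 → 5.7). Not NE.
(Deep, Normal): Alex can switch to Normal (1.4 → 3.5). Not NE.

(Normal, None) and (Thorough, Light)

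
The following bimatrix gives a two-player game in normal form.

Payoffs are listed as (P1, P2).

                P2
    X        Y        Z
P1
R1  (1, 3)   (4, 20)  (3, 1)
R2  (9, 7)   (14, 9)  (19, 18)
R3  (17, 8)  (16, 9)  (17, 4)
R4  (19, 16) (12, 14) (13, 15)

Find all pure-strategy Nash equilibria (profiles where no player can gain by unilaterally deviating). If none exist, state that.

(R2, Z) and (R3, Y) and (R4, X)

For each strategy profile, look for a profitable unilateral deviation.
(R1, X): P1 can switch to R2 (1 → 9). Not NE.
(R1, Y): P1 can switch to R2 (4 → 14). Not NE.
(R1, Z): P1 can switch to R2 (3 → 19). Not NE.
(R2, X): P1 can switch to R3 (9 → 17). Not NE.
(R2, Y): P1 can switch to R3 (14 → 16). Not NE.
(R2, Z): P1 gets 19, best alternative 17; P2 gets 18, best alternative 9. No profitable deviation — NE.
(R3, X): P1 can switch to R4 (17 → 19). Not NE.
(R3, Y): P1 gets 16, best alternative 14; P2 gets 9, best alternative 8. No profitable deviation — NE.
(R3, Z): P1 can switch to R2 (17 → 19). Not NE.
(R4, X): P1 gets 19, best alternative 17; P2 gets 16, best alternative 15. No profitable deviation — NE.
(R4, Y): P1 can switch to R2 (12 → 14). Not NE.
(R4, Z): P1 can switch to R2 (13 → 19). Not NE.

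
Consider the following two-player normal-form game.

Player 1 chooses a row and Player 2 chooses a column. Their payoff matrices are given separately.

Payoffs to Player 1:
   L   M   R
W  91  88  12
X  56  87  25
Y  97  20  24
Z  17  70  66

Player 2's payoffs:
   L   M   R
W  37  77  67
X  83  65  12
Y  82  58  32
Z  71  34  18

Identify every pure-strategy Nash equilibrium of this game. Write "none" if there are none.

(W, M), (Y, L)

Mark each player's best response to every combination of opponents' strategies; a profile where every player is best-responding is a pure Nash equilibrium.
Player 1 against L: payoffs 91, 56, 97, 17 → best response Y.
Player 1 against M: payoffs 88, 87, 20, 70 → best response W.
Player 1 against R: payoffs 12, 25, 24, 66 → best response Z.
Player 2 against W: payoffs 37, 77, 67 → best response M.
Player 2 against X: payoffs 83, 65, 12 → best response L.
Player 2 against Y: payoffs 82, 58, 32 → best response L.
Player 2 against Z: payoffs 71, 34, 18 → best response L.
Mutual best responses: (W, M); (Y, L).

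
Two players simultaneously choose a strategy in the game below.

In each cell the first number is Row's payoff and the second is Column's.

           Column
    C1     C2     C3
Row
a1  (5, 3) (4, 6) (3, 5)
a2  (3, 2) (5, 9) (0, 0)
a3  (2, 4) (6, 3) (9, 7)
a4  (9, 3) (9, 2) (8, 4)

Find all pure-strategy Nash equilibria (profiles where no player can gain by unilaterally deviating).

Row against C1: payoffs 5, 3, 2, 9 → best response a4.
Row against C2: payoffs 4, 5, 6, 9 → best response a4.
Row against C3: payoffs 3, 0, 9, 8 → best response a3.
Column against a1: payoffs 3, 6, 5 → best response C2.
Column against a2: payoffs 2, 9, 0 → best response C2.
Column against a3: payoffs 4, 3, 7 → best response C3.
Column against a4: payoffs 3, 2, 4 → best response C3.
Mutual best responses: (a3, C3).

The unique pure-strategy Nash equilibrium is (a3, C3).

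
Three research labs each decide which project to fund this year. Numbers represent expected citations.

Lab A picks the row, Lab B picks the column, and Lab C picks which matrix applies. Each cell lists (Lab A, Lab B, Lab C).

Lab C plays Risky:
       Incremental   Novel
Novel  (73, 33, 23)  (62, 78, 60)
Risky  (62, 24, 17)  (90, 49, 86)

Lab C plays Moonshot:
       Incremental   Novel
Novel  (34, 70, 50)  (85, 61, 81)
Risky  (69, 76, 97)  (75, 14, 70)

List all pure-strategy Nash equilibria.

Check each profile: it is a Nash equilibrium iff no player can strictly gain by switching unilaterally.
(Novel, Incremental, Risky): Lab B can switch to Novel (33 → 78). Not NE.
(Novel, Incremental, Moonshot): Lab A can switch to Risky (34 → 69). Not NE.
(Novel, Novel, Risky): Lab A can switch to Risky (62 → 90). Not NE.
(Novel, Novel, Moonshot): Lab B can switch to Incremental (61 → 70). Not NE.
(Risky, Incremental, Risky): Lab A can switch to Novel (62 → 73). Not NE.
(Risky, Incremental, Moonshot): Lab A gets 69, best alternative 34; Lab B gets 76, best alternative 14; Lab C gets 97, best alternative 17. No profitable deviation — NE.
(Risky, Novel, Risky): Lab A gets 90, best alternative 62; Lab B gets 49, best alternative 24; Lab C gets 86, best alternative 70. No profitable deviation — NE.
(Risky, Novel, Moonshot): Lab A can switch to Novel (75 → 85). Not NE.

The pure Nash equilibria are (Risky, Incremental, Moonshot); (Risky, Novel, Risky).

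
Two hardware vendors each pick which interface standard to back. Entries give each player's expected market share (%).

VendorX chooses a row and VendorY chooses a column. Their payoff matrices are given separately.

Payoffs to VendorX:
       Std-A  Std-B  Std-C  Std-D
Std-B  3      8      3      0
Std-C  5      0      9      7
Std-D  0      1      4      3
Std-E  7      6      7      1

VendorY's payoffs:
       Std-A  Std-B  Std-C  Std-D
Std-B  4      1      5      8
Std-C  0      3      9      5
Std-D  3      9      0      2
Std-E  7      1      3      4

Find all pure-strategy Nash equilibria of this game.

(Std-C, Std-C), (Std-E, Std-A)

For each player, find the best response to each opponent profile; mutual best responses are the pure NE.
VendorX against Std-A: payoffs 3, 5, 0, 7 → best response Std-E.
VendorX against Std-B: payoffs 8, 0, 1, 6 → best response Std-B.
VendorX against Std-C: payoffs 3, 9, 4, 7 → best response Std-C.
VendorX against Std-D: payoffs 0, 7, 3, 1 → best response Std-C.
VendorY against Std-B: payoffs 4, 1, 5, 8 → best response Std-D.
VendorY against Std-C: payoffs 0, 3, 9, 5 → best response Std-C.
VendorY against Std-D: payoffs 3, 9, 0, 2 → best response Std-B.
VendorY against Std-E: payoffs 7, 1, 3, 4 → best response Std-A.
Mutual best responses: (Std-C, Std-C); (Std-E, Std-A).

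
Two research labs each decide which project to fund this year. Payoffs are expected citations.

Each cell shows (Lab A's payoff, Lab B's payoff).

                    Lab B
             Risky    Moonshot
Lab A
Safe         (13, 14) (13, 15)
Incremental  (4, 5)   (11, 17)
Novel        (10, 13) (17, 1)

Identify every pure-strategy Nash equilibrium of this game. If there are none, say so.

Lab A against Risky: payoffs 13, 4, 10 → best response Safe.
Lab A against Moonshot: payoffs 13, 11, 17 → best response Novel.
Lab B against Safe: payoffs 14, 15 → best response Moonshot.
Lab B against Incremental: payoffs 5, 17 → best response Moonshot.
Lab B against Novel: payoffs 13, 1 → best response Risky.
No profile is a mutual best response for all players.

There is no pure-strategy Nash equilibrium.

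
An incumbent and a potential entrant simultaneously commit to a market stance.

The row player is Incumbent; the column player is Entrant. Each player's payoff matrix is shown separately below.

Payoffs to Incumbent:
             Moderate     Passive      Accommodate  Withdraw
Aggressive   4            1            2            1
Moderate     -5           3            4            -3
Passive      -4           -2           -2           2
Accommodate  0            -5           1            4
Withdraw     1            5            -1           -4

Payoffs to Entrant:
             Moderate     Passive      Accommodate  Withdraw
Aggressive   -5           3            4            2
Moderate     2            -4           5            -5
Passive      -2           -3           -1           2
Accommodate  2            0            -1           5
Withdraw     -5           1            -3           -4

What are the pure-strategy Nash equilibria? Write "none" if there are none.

(Moderate, Accommodate); (Accommodate, Withdraw); (Withdraw, Passive)

Mark each player's best response to every combination of opponents' strategies; a profile where every player is best-responding is a pure Nash equilibrium.
Incumbent against Moderate: payoffs 4, -5, -4, 0, 1 → best response Aggressive.
Incumbent against Passive: payoffs 1, 3, -2, -5, 5 → best response Withdraw.
Incumbent against Accommodate: payoffs 2, 4, -2, 1, -1 → best response Moderate.
Incumbent against Withdraw: payoffs 1, -3, 2, 4, -4 → best response Accommodate.
Entrant against Aggressive: payoffs -5, 3, 4, 2 → best response Accommodate.
Entrant against Moderate: payoffs 2, -4, 5, -5 → best response Accommodate.
Entrant against Passive: payoffs -2, -3, -1, 2 → best response Withdraw.
Entrant against Accommodate: payoffs 2, 0, -1, 5 → best response Withdraw.
Entrant against Withdraw: payoffs -5, 1, -3, -4 → best response Passive.
Mutual best responses: (Moderate, Accommodate); (Accommodate, Withdraw); (Withdraw, Passive).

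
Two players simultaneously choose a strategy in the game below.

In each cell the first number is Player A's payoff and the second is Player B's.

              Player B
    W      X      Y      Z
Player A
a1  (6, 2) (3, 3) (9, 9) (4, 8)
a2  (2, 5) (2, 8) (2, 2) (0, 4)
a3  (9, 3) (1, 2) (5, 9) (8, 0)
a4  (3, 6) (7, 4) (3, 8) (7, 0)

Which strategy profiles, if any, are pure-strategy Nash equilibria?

(a1, Y)

Player A against W: payoffs 6, 2, 9, 3 → best response a3.
Player A against X: payoffs 3, 2, 1, 7 → best response a4.
Player A against Y: payoffs 9, 2, 5, 3 → best response a1.
Player A against Z: payoffs 4, 0, 8, 7 → best response a3.
Player B against a1: payoffs 2, 3, 9, 8 → best response Y.
Player B against a2: payoffs 5, 8, 2, 4 → best response X.
Player B against a3: payoffs 3, 2, 9, 0 → best response Y.
Player B against a4: payoffs 6, 4, 8, 0 → best response Y.
Mutual best responses: (a1, Y).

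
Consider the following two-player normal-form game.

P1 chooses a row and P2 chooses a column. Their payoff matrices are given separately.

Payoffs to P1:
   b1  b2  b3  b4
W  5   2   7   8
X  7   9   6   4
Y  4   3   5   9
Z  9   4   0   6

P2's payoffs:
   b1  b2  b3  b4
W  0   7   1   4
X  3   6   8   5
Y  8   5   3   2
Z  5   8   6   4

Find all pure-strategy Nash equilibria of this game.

P1 against b1: payoffs 5, 7, 4, 9 → best response Z.
P1 against b2: payoffs 2, 9, 3, 4 → best response X.
P1 against b3: payoffs 7, 6, 5, 0 → best response W.
P1 against b4: payoffs 8, 4, 9, 6 → best response Y.
P2 against W: payoffs 0, 7, 1, 4 → best response b2.
P2 against X: payoffs 3, 6, 8, 5 → best response b3.
P2 against Y: payoffs 8, 5, 3, 2 → best response b1.
P2 against Z: payoffs 5, 8, 6, 4 → best response b2.
No profile is a mutual best response for all players.

This game has no pure Nash equilibrium.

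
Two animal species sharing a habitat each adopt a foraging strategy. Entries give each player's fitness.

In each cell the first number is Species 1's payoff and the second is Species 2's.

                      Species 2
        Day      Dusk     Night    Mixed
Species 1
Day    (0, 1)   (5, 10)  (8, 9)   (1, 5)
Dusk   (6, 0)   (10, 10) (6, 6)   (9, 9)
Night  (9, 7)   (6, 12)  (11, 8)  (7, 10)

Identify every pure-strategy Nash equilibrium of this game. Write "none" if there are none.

(Dusk, Dusk)

Species 1 against Day: payoffs 0, 6, 9 → best response Night.
Species 1 against Dusk: payoffs 5, 10, 6 → best response Dusk.
Species 1 against Night: payoffs 8, 6, 11 → best response Night.
Species 1 against Mixed: payoffs 1, 9, 7 → best response Dusk.
Species 2 against Day: payoffs 1, 10, 9, 5 → best response Dusk.
Species 2 against Dusk: payoffs 0, 10, 6, 9 → best response Dusk.
Species 2 against Night: payoffs 7, 12, 8, 10 → best response Dusk.
Mutual best responses: (Dusk, Dusk).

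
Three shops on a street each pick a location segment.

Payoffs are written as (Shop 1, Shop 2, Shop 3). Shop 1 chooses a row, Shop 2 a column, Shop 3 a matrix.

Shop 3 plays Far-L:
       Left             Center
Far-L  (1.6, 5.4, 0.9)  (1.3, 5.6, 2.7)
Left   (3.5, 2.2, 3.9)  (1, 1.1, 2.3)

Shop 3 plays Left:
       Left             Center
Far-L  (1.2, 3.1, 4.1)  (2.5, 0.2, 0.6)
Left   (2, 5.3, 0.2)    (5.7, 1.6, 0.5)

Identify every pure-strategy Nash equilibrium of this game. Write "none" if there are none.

(Far-L, Left, Far-L): Shop 1 can switch to Left (1.6 → 3.5). Not NE.
(Far-L, Left, Left): Shop 1 can switch to Left (1.2 → 2). Not NE.
(Far-L, Center, Far-L): Shop 1 gets 1.3, best alternative 1; Shop 2 gets 5.6, best alternative 5.4; Shop 3 gets 2.7, best alternative 0.6. No profitable deviation — NE.
(Far-L, Center, Left): Shop 1 can switch to Left (2.5 → 5.7). Not NE.
(Left, Left, Far-L): Shop 1 gets 3.5, best alternative 1.6; Shop 2 gets 2.2, best alternative 1.1; Shop 3 gets 3.9, best alternative 0.2. No profitable deviation — NE.
(Left, Left, Left): Shop 3 can switch to Far-L (0.2 → 3.9). Not NE.
(Left, Center, Far-L): Shop 1 can switch to Far-L (1 → 1.3). Not NE.
(Left, Center, Left): Shop 2 can switch to Left (1.6 → 5.3). Not NE.

(Far-L, Center, Far-L) and (Left, Left, Far-L)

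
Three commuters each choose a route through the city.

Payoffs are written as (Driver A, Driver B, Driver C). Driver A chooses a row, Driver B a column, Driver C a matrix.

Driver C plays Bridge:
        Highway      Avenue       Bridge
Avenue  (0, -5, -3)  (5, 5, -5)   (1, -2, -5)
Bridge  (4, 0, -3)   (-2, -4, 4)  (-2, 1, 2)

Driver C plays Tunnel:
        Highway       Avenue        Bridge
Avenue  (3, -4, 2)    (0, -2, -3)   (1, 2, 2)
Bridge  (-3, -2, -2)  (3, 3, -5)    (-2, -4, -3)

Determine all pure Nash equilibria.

(Avenue, Highway, Bridge): Driver A can switch to Bridge (0 → 4). Not NE.
(Avenue, Highway, Tunnel): Driver B can switch to Avenue (-4 → -2). Not NE.
(Avenue, Avenue, Bridge): Driver C can switch to Tunnel (-5 → -3). Not NE.
(Avenue, Avenue, Tunnel): Driver A can switch to Bridge (0 → 3). Not NE.
(Avenue, Bridge, Bridge): Driver B can switch to Avenue (-2 → 5). Not NE.
(Avenue, Bridge, Tunnel): Driver A gets 1, best alternative -2; Driver B gets 2, best alternative -2; Driver C gets 2, best alternative -5. No profitable deviation — NE.
(Bridge, Highway, Bridge): Driver B can switch to Bridge (0 → 1). Not NE.
(Bridge, Highway, Tunnel): Driver A can switch to Avenue (-3 → 3). Not NE.
(Bridge, Avenue, Bridge): Driver A can switch to Avenue (-2 → 5). Not NE.
(The remaining 3 profiles each have a profitable deviation by the same check.)

(Avenue, Bridge, Tunnel)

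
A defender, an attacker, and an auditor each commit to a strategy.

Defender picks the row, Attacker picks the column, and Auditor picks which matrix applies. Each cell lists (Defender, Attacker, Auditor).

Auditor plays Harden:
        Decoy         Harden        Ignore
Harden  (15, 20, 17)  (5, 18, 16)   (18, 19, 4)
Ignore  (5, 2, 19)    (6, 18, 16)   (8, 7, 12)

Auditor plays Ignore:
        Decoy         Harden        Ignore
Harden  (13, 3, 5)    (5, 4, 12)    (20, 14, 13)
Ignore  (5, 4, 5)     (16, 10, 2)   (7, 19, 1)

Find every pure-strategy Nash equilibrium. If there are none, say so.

Pure-strategy Nash equilibria: (Harden, Decoy, Harden); (Harden, Ignore, Ignore); (Ignore, Harden, Harden)

(Harden, Decoy, Harden): Defender gets 15, best alternative 5; Attacker gets 20, best alternative 19; Auditor gets 17, best alternative 5. No profitable deviation — NE.
(Harden, Decoy, Ignore): Attacker can switch to Harden (3 → 4). Not NE.
(Harden, Harden, Harden): Defender can switch to Ignore (5 → 6). Not NE.
(Harden, Harden, Ignore): Defender can switch to Ignore (5 → 16). Not NE.
(Harden, Ignore, Harden): Attacker can switch to Decoy (19 → 20). Not NE.
(Harden, Ignore, Ignore): Defender gets 20, best alternative 7; Attacker gets 14, best alternative 4; Auditor gets 13, best alternative 4. No profitable deviation — NE.
(Ignore, Decoy, Harden): Defender can switch to Harden (5 → 15). Not NE.
(Ignore, Decoy, Ignore): Defender can switch to Harden (5 → 13). Not NE.
(Ignore, Harden, Harden): Defender gets 6, best alternative 5; Attacker gets 18, best alternative 7; Auditor gets 16, best alternative 2. No profitable deviation — NE.
(Ignore, Harden, Ignore): Attacker can switch to Ignore (10 → 19). Not NE.
(Ignore, Ignore, Harden): Defender can switch to Harden (8 → 18). Not NE.
(The remaining 1 profile has a profitable deviation by the same check.)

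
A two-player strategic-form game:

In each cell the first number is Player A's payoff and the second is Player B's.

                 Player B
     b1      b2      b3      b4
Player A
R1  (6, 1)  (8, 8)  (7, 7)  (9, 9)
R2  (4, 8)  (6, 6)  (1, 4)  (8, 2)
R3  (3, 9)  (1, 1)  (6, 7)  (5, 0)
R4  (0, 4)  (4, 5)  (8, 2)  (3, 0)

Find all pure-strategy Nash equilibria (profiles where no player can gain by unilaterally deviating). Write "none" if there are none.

Check each profile: it is a Nash equilibrium iff no player can strictly gain by switching unilaterally.
(R1, b1): Player B can switch to b2 (1 → 8). Not NE.
(R1, b2): Player B can switch to b4 (8 → 9). Not NE.
(R1, b3): Player A can switch to R4 (7 → 8). Not NE.
(R1, b4): Player A gets 9, best alternative 8; Player B gets 9, best alternative 8. No profitable deviation — NE.
(R2, b1): Player A can switch to R1 (4 → 6). Not NE.
(R2, b2): Player A can switch to R1 (6 → 8). Not NE.
(R2, b3): Player A can switch to R1 (1 → 7). Not NE.
(R2, b4): Player A can switch to R1 (8 → 9). Not NE.
(R3, b1): Player A can switch to R1 (3 → 6). Not NE.
(R3, b2): Player A can switch to R1 (1 → 8). Not NE.
(R3, b3): Player A can switch to R1 (6 → 7). Not NE.
(R3, b4): Player A can switch to R1 (5 → 9). Not NE.
(R4, b1): Player A can switch to R1 (0 → 6). Not NE.
(The remaining 3 profiles each have a profitable deviation by the same check.)

Pure NE: (R1, b4)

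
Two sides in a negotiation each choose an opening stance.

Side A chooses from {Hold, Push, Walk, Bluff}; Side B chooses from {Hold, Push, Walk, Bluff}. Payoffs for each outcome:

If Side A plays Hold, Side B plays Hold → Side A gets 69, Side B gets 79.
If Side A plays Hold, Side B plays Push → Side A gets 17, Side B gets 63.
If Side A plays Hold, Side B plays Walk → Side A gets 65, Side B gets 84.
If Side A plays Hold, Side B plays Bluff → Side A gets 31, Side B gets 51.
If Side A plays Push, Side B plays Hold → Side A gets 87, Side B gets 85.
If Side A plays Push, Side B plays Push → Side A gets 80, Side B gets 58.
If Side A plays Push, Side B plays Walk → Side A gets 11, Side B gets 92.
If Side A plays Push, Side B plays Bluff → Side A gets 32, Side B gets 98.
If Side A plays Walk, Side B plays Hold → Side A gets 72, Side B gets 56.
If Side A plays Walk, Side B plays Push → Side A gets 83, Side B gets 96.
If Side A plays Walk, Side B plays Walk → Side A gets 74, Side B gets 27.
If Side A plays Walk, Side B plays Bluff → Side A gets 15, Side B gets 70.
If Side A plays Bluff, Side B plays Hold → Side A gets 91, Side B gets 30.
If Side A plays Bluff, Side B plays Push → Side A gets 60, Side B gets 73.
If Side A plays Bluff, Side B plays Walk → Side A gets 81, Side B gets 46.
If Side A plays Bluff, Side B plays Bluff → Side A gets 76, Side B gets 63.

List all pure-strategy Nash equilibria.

(Walk, Push)

Side A against Hold: payoffs 69, 87, 72, 91 → best response Bluff.
Side A against Push: payoffs 17, 80, 83, 60 → best response Walk.
Side A against Walk: payoffs 65, 11, 74, 81 → best response Bluff.
Side A against Bluff: payoffs 31, 32, 15, 76 → best response Bluff.
Side B against Hold: payoffs 79, 63, 84, 51 → best response Walk.
Side B against Push: payoffs 85, 58, 92, 98 → best response Bluff.
Side B against Walk: payoffs 56, 96, 27, 70 → best response Push.
Side B against Bluff: payoffs 30, 73, 46, 63 → best response Push.
Mutual best responses: (Walk, Push).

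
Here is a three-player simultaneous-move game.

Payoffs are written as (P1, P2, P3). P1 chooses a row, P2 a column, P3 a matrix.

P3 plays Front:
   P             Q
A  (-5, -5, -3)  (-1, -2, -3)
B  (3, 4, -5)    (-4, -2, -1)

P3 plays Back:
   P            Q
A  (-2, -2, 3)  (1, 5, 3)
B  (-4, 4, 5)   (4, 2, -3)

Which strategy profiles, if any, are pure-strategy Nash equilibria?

(A, P, Front): P1 can switch to B (-5 → 3). Not NE.
(A, P, Back): P2 can switch to Q (-2 → 5). Not NE.
(A, Q, Front): P3 can switch to Back (-3 → 3). Not NE.
(A, Q, Back): P1 can switch to B (1 → 4). Not NE.
(B, P, Front): P3 can switch to Back (-5 → 5). Not NE.
(B, P, Back): P1 can switch to A (-4 → -2). Not NE.
(B, Q, Front): P1 can switch to A (-4 → -1). Not NE.
(B, Q, Back): P2 can switch to P (2 → 4). Not NE.

This game has no pure Nash equilibrium.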